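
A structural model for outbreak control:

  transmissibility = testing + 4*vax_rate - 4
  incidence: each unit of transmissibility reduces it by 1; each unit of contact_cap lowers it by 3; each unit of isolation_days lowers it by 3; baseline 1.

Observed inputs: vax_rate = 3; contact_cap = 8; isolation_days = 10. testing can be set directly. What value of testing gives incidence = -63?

testing = 2

Substituting into the transmissibility equation gives transmissibility = testing + 8.
incidence becomes -testing - 61.
Solve -testing - 61 = -63: testing = (-63 + 61) / -1 = 2.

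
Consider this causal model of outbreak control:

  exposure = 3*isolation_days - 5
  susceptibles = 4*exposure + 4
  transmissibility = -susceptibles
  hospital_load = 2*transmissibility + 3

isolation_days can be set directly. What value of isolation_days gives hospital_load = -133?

Substituting into the susceptibles equation gives susceptibles = 12*isolation_days - 16.
Substituting into the transmissibility equation gives transmissibility = -12*isolation_days + 16.
hospital_load becomes -24*isolation_days + 35.
Solve -24*isolation_days + 35 = -133: isolation_days = (-133 - 35) / -24 = 7.

isolation_days = 7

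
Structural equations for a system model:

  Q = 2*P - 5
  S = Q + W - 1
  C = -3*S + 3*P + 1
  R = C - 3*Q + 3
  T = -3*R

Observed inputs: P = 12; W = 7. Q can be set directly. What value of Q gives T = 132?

Q = 11

Intervening on Q fixes its value directly, overriding its dependence on P.
Substituting into the S equation gives S = Q + 6.
C becomes -3*Q + 19.
So R = -6*Q + 22.
Substituting into the T equation gives T = 18*Q - 66.
Solve 18*Q - 66 = 132: Q = (132 + 66) / 18 = 11.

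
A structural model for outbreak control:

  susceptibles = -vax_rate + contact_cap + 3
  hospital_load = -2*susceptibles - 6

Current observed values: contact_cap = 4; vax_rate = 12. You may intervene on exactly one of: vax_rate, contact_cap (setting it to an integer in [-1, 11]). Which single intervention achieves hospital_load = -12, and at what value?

Intervening on vax_rate: with other inputs at their observed values, hospital_load = 2*vax_rate - 20. Solving for -12 gives vax_rate = 4, within [-1, 11].
Intervening on contact_cap: hospital_load = -2*contact_cap + 12. Reaching -12 requires contact_cap = 12, outside [-1, 11].

set vax_rate = 4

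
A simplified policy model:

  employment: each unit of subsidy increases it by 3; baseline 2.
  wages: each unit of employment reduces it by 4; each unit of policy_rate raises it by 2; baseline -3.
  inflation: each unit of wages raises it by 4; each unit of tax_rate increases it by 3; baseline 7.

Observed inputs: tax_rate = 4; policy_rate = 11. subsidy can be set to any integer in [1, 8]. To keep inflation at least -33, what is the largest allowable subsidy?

Substituting into the wages equation gives wages = -12*subsidy + 11.
Substituting into the inflation equation gives inflation = -48*subsidy + 63.
Require -48*subsidy + 63 ≥ -33, so subsidy ≤ 2.
The largest integer in [1, 8] satisfying this is 2.

subsidy = 2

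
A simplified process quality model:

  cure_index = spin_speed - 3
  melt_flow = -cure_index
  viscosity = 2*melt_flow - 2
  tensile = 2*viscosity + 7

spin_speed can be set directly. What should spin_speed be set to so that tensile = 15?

spin_speed = 0

Substituting into the melt_flow equation gives melt_flow = -spin_speed + 3.
Substituting into the viscosity equation gives viscosity = -2*spin_speed + 4.
tensile becomes -4*spin_speed + 15.
Solve -4*spin_speed + 15 = 15: spin_speed = (15 - 15) / -4 = 0.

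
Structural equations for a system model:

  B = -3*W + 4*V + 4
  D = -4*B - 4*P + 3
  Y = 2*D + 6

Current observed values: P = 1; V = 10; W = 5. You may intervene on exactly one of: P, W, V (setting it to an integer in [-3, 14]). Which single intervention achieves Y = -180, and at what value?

Intervening on P: Y = -8*P - 220. Reaching -180 requires P = -5, outside [-3, 14].
Intervening on W: with other inputs at their observed values, Y = 24*W - 348. Solving for -180 gives W = 7, within [-3, 14].
Intervening on V: Y = -32*V + 92. Reaching -180 requires V = 17/2, not an integer.

set W = 7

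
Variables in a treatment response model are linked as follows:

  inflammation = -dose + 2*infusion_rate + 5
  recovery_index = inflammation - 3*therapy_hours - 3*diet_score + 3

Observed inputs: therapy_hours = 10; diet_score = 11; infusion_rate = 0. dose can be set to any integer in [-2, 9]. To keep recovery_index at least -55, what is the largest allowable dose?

Substituting into the inflammation equation gives inflammation = -dose + 5.
Substituting into the recovery_index equation gives recovery_index = -dose - 55.
Require -dose - 55 ≥ -55, so dose ≤ 0.
The largest integer in [-2, 9] satisfying this is 0.

dose = 0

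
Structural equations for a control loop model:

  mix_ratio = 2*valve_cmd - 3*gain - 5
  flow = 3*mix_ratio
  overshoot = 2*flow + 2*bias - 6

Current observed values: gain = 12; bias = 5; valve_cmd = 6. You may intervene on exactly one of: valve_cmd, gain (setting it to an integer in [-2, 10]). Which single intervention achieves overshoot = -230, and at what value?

Intervening on valve_cmd: with other inputs at their observed values, overshoot = 12*valve_cmd - 242. Solving for -230 gives valve_cmd = 1, within [-2, 10].
Intervening on gain: overshoot = -18*gain + 46. Reaching -230 requires gain = 46/3, not an integer.

set valve_cmd = 1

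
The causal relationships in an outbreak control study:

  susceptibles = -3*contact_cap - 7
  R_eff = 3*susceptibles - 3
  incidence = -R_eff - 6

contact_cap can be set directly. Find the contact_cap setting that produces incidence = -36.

contact_cap = -6

Substituting into the R_eff equation gives R_eff = -9*contact_cap - 24.
Substituting into the incidence equation gives incidence = 9*contact_cap + 18.
Solve 9*contact_cap + 18 = -36: contact_cap = (-36 - 18) / 9 = -6.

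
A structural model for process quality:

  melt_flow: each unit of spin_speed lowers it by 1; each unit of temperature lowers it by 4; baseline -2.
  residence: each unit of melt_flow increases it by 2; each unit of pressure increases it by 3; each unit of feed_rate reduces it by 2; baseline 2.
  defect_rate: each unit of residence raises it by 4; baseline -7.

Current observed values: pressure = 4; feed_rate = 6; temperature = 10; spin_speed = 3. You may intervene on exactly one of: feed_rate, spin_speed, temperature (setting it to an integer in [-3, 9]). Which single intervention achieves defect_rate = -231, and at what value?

set temperature = 6

Intervening on feed_rate: defect_rate = -8*feed_rate - 311. Reaching -231 requires feed_rate = -10, outside [-3, 9].
Intervening on spin_speed: defect_rate = -8*spin_speed - 335. Reaching -231 requires spin_speed = -13, outside [-3, 9].
Intervening on temperature: with other inputs at their observed values, defect_rate = -32*temperature - 39. Solving for -231 gives temperature = 6, within [-3, 9].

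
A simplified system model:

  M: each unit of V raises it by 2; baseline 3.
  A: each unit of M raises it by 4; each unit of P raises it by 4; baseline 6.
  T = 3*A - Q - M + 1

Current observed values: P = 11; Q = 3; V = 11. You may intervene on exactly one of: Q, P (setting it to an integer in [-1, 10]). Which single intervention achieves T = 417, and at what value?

Intervening on Q: with other inputs at their observed values, T = -Q + 426. Solving for 417 gives Q = 9, within [-1, 10].
Intervening on P: T = 12*P + 291. Reaching 417 requires P = 21/2, not an integer.

set Q = 9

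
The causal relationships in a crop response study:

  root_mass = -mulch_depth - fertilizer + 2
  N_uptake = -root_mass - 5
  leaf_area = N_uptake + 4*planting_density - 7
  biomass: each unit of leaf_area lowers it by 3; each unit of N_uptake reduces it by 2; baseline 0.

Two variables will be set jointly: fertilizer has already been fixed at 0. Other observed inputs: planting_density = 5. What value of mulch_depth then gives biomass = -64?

With fertilizer held at 0:
Substituting into the root_mass equation gives root_mass = -mulch_depth + 2.
Substituting into the N_uptake equation gives N_uptake = mulch_depth - 7.
This gives leaf_area = mulch_depth + 6.
Substituting into the biomass equation gives biomass = -5*mulch_depth - 4.
Solve -5*mulch_depth - 4 = -64: mulch_depth = (-64 + 4) / -5 = 12.

mulch_depth = 12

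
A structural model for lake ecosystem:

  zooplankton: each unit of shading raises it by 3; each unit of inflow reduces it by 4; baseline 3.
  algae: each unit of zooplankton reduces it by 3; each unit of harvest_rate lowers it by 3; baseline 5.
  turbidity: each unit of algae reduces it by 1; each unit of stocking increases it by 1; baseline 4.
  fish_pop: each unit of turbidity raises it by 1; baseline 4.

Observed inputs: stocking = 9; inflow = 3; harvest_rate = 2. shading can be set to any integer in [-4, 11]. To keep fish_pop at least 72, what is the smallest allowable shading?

Substituting into the zooplankton equation gives zooplankton = 3*shading - 9.
algae becomes -9*shading + 26.
turbidity becomes 9*shading - 13.
So fish_pop = 9*shading - 9.
Require 9*shading - 9 ≥ 72, so shading ≥ 9.
The smallest integer in [-4, 11] satisfying this is 9.

shading = 9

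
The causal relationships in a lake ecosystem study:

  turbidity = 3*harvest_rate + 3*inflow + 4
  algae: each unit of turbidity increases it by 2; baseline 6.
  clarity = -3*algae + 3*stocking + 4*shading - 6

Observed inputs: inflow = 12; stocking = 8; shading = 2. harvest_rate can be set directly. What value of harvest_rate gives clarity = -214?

harvest_rate = -1

Substituting into the turbidity equation gives turbidity = 3*harvest_rate + 40.
Substituting into the algae equation gives algae = 6*harvest_rate + 86.
Substituting into the clarity equation gives clarity = -18*harvest_rate - 232.
Solve -18*harvest_rate - 232 = -214: harvest_rate = (-214 + 232) / -18 = -1.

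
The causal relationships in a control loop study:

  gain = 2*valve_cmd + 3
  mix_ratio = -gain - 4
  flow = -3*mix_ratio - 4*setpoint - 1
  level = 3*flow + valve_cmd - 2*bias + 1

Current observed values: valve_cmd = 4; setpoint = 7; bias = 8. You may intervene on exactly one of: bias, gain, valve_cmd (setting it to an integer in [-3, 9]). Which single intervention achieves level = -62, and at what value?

set gain = 0

Intervening on bias: level = -2*bias + 53. Reaching -62 requires bias = 115/2, not an integer.
Intervening on gain: with other inputs at their observed values, level = 9*gain - 62. Solving for -62 gives gain = 0, within [-3, 9].
Intervening on valve_cmd: level = 19*valve_cmd - 39. Reaching -62 requires valve_cmd = -23/19, not an integer.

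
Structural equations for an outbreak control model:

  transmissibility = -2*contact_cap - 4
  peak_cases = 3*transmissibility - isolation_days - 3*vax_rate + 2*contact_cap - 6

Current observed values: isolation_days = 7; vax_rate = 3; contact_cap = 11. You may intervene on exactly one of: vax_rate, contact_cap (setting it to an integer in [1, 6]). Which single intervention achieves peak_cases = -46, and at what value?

set contact_cap = 3

Intervening on vax_rate: peak_cases = -3*vax_rate - 69. Reaching -46 requires vax_rate = -23/3, not an integer.
Intervening on contact_cap: with other inputs at their observed values, peak_cases = -4*contact_cap - 34. Solving for -46 gives contact_cap = 3, within [1, 6].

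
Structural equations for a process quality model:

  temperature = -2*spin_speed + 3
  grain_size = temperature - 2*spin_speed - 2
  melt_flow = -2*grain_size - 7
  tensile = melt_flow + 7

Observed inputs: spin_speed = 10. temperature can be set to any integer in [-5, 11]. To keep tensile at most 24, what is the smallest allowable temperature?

temperature = 10

Intervening on temperature fixes its value directly, overriding its dependence on spin_speed.
Substituting into the grain_size equation gives grain_size = temperature - 22.
Substituting into the melt_flow equation gives melt_flow = -2*temperature + 37.
Substituting into the tensile equation gives tensile = -2*temperature + 44.
Require -2*temperature + 44 ≤ 24, so temperature ≥ 10.
The smallest integer in [-5, 11] satisfying this is 10.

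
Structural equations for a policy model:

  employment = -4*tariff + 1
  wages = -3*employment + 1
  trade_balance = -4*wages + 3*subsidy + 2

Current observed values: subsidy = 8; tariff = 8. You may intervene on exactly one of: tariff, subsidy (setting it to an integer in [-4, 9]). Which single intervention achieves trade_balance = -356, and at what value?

Intervening on tariff: trade_balance = -48*tariff + 34. Reaching -356 requires tariff = 65/8, not an integer.
Intervening on subsidy: with other inputs at their observed values, trade_balance = 3*subsidy - 374. Solving for -356 gives subsidy = 6, within [-4, 9].

set subsidy = 6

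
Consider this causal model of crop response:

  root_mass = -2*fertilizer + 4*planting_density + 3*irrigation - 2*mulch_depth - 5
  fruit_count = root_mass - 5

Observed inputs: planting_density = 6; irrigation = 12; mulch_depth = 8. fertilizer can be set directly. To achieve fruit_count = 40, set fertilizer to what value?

Substituting into the root_mass equation gives root_mass = -2*fertilizer + 39.
Substituting into the fruit_count equation gives fruit_count = -2*fertilizer + 34.
Solve -2*fertilizer + 34 = 40: fertilizer = (40 - 34) / -2 = -3.

fertilizer = -3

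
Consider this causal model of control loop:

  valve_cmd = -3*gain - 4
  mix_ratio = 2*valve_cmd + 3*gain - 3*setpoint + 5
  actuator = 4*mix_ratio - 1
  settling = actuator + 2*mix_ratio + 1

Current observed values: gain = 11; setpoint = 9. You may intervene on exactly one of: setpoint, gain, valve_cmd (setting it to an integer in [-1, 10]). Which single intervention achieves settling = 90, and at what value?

set valve_cmd = 2

Intervening on setpoint: settling = -18*setpoint - 216. Reaching 90 requires setpoint = -17, outside [-1, 10].
Intervening on gain: settling = -18*gain - 180. Reaching 90 requires gain = -15, outside [-1, 10].
Intervening on valve_cmd: with other inputs at their observed values, settling = 12*valve_cmd + 66. Solving for 90 gives valve_cmd = 2, within [-1, 10].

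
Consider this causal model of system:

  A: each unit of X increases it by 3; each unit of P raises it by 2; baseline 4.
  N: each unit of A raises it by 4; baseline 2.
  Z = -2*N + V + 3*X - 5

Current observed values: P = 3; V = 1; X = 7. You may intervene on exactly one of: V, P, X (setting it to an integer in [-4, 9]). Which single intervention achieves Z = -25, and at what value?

set X = -3

Intervening on V: Z = V - 236. Reaching -25 requires V = 211, outside [-4, 9].
Intervening on P: Z = -16*P - 187. Reaching -25 requires P = -81/8, not an integer.
Intervening on X: with other inputs at their observed values, Z = -21*X - 88. Solving for -25 gives X = -3, within [-4, 9].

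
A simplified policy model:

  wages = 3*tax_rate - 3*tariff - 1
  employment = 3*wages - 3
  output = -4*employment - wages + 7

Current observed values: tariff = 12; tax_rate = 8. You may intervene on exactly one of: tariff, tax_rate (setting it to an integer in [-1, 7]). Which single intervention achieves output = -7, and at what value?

set tariff = 7

Intervening on tariff: with other inputs at their observed values, output = 39*tariff - 280. Solving for -7 gives tariff = 7, within [-1, 7].
Intervening on tax_rate: output = -39*tax_rate + 500. Reaching -7 requires tax_rate = 13, outside [-1, 7].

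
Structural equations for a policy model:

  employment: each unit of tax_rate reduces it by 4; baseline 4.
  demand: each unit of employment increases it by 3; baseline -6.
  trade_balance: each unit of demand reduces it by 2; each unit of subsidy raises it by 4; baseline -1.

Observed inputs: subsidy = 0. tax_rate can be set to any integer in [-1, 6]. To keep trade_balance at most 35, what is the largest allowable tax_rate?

Substituting into the demand equation gives demand = -12*tax_rate + 6.
This gives trade_balance = 24*tax_rate - 13.
Require 24*tax_rate - 13 ≤ 35, so tax_rate ≤ 2.
The largest integer in [-1, 6] satisfying this is 2.

tax_rate = 2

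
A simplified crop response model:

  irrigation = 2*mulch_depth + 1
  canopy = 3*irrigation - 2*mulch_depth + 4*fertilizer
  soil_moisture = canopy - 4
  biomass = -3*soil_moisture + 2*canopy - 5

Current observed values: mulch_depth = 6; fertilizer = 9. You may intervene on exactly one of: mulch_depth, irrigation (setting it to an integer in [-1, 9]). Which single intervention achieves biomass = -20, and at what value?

Intervening on mulch_depth: biomass = -4*mulch_depth - 32. Reaching -20 requires mulch_depth = -3, outside [-1, 9].
Intervening on irrigation: with other inputs at their observed values, biomass = -3*irrigation - 17. Solving for -20 gives irrigation = 1, within [-1, 9].

set irrigation = 1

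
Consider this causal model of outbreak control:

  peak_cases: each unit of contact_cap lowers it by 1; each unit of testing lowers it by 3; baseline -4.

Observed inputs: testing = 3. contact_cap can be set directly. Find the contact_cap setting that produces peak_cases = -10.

contact_cap = -3

Substituting into the peak_cases equation gives peak_cases = -contact_cap - 13.
Solve -contact_cap - 13 = -10: contact_cap = (-10 + 13) / -1 = -3.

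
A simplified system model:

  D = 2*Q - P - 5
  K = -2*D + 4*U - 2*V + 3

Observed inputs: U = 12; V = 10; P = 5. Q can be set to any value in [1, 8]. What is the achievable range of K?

Substituting into the D equation gives D = 2*Q - 10.
Substituting into the K equation gives K = -4*Q + 51.
Linear in Q, so extremes are at the endpoints: Q = 1 gives K = 47; Q = 8 gives K = 19.

19 to 47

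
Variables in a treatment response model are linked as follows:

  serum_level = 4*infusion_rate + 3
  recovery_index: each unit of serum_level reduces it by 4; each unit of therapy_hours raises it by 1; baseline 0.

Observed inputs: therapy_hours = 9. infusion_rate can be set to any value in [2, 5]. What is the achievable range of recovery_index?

-83 to -35

Substituting into the recovery_index equation gives recovery_index = -16*infusion_rate - 3.
Linear in infusion_rate, so extremes are at the endpoints: infusion_rate = 2 gives recovery_index = -35; infusion_rate = 5 gives recovery_index = -83.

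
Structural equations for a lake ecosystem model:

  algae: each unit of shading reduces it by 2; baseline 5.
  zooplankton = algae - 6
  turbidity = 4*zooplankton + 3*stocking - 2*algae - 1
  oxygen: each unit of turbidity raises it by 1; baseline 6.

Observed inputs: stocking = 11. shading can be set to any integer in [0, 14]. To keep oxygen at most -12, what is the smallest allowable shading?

shading = 9

Substituting into the zooplankton equation gives zooplankton = -2*shading - 1.
turbidity becomes -4*shading + 18.
Substituting into the oxygen equation gives oxygen = -4*shading + 24.
Require -4*shading + 24 ≤ -12, so shading ≥ 9.
The smallest integer in [0, 14] satisfying this is 9.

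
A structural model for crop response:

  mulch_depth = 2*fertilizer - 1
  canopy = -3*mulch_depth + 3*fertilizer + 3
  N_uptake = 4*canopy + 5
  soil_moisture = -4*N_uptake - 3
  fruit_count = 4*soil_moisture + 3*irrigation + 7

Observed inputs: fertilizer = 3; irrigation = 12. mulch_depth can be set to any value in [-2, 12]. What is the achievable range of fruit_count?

-1201 to 1487

Intervening on mulch_depth fixes its value directly, overriding its dependence on fertilizer.
Substituting into the canopy equation gives canopy = -3*mulch_depth + 12.
Substituting into the N_uptake equation gives N_uptake = -12*mulch_depth + 53.
Substituting into the soil_moisture equation gives soil_moisture = 48*mulch_depth - 215.
Substituting into the fruit_count equation gives fruit_count = 192*mulch_depth - 817.
Linear in mulch_depth, so extremes are at the endpoints: mulch_depth = -2 gives fruit_count = -1201; mulch_depth = 12 gives fruit_count = 1487.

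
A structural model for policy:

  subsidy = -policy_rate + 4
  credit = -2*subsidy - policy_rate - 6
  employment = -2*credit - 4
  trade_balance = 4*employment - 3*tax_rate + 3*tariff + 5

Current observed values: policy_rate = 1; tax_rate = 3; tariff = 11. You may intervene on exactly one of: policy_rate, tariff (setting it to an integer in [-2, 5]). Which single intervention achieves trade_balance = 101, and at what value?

set policy_rate = 3

Intervening on policy_rate: with other inputs at their observed values, trade_balance = -8*policy_rate + 125. Solving for 101 gives policy_rate = 3, within [-2, 5].
Intervening on tariff: trade_balance = 3*tariff + 84. Reaching 101 requires tariff = 17/3, not an integer.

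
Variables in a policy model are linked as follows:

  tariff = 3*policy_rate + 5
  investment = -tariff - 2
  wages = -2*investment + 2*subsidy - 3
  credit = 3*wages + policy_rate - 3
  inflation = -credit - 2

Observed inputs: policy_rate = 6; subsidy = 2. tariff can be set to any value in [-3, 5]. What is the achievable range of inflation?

-50 to -2

Intervening on tariff fixes its value directly, overriding its dependence on policy_rate.
Substituting into the wages equation gives wages = 2*tariff + 5.
credit becomes 6*tariff + 18.
inflation becomes -6*tariff - 20.
Linear in tariff, so extremes are at the endpoints: tariff = -3 gives inflation = -2; tariff = 5 gives inflation = -50.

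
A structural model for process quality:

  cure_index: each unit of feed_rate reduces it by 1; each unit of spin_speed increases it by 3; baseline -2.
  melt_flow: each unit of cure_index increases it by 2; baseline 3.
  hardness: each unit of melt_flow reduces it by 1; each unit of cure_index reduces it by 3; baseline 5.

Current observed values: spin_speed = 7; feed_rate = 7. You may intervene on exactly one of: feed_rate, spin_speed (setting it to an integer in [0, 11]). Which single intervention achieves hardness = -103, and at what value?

set spin_speed = 10

Intervening on feed_rate: hardness = 5*feed_rate - 93. Reaching -103 requires feed_rate = -2, outside [0, 11].
Intervening on spin_speed: with other inputs at their observed values, hardness = -15*spin_speed + 47. Solving for -103 gives spin_speed = 10, within [0, 11].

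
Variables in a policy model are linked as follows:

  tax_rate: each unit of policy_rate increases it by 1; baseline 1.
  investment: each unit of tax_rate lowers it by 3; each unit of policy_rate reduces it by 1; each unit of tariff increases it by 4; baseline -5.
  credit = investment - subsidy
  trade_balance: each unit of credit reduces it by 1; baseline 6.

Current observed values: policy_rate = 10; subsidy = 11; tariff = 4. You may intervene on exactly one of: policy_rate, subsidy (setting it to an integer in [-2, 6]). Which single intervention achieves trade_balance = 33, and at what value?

set policy_rate = 6

Intervening on policy_rate: with other inputs at their observed values, trade_balance = 4*policy_rate + 9. Solving for 33 gives policy_rate = 6, within [-2, 6].
Intervening on subsidy: trade_balance = subsidy + 38. Reaching 33 requires subsidy = -5, outside [-2, 6].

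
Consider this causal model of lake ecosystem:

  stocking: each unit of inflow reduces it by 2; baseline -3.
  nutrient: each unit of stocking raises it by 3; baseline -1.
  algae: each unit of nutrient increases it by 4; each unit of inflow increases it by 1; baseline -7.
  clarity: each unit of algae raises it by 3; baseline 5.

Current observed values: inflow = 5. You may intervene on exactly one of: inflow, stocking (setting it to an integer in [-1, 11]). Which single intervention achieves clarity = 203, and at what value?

set stocking = 6

Intervening on inflow: clarity = -69*inflow - 136. Reaching 203 requires inflow = -113/23, not an integer.
Intervening on stocking: with other inputs at their observed values, clarity = 36*stocking - 13. Solving for 203 gives stocking = 6, within [-1, 11].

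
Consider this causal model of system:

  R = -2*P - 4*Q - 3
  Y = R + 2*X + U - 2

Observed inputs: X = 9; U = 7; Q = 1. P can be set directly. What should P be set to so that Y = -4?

P = 10

Substituting into the R equation gives R = -2*P - 7.
Y becomes -2*P + 16.
Solve -2*P + 16 = -4: P = (-4 - 16) / -2 = 10.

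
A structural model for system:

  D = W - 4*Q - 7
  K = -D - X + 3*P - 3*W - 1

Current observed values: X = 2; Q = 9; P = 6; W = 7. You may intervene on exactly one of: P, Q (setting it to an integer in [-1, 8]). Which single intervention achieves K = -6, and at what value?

Intervening on P: K = 3*P + 12. Reaching -6 requires P = -6, outside [-1, 8].
Intervening on Q: with other inputs at their observed values, K = 4*Q - 6. Solving for -6 gives Q = 0, within [-1, 8].

set Q = 0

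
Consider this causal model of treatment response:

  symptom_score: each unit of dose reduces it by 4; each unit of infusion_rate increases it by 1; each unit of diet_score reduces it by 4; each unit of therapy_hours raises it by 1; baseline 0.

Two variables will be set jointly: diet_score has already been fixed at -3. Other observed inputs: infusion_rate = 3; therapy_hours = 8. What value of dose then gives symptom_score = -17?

With diet_score held at -3:
Substituting into the symptom_score equation gives symptom_score = -4*dose + 23.
Solve -4*dose + 23 = -17: dose = (-17 - 23) / -4 = 10.

dose = 10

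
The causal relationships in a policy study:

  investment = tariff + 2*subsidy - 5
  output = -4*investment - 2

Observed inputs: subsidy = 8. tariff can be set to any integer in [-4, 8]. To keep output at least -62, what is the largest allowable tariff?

tariff = 4

Substituting into the investment equation gives investment = tariff + 11.
Substituting into the output equation gives output = -4*tariff - 46.
Require -4*tariff - 46 ≥ -62, so tariff ≤ 4.
The largest integer in [-4, 8] satisfying this is 4.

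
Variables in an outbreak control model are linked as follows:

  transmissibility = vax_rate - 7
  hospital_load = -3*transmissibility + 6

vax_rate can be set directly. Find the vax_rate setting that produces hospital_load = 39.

Substituting into the hospital_load equation gives hospital_load = -3*vax_rate + 27.
Solve -3*vax_rate + 27 = 39: vax_rate = (39 - 27) / -3 = -4.

vax_rate = -4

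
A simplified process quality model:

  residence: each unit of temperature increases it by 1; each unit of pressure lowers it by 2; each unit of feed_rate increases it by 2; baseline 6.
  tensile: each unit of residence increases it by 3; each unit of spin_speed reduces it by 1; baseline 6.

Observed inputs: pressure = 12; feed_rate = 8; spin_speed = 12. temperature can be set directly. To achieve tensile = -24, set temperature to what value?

temperature = -4

Substituting into the residence equation gives residence = temperature - 2.
Substituting into the tensile equation gives tensile = 3*temperature - 12.
Solve 3*temperature - 12 = -24: temperature = (-24 + 12) / 3 = -4.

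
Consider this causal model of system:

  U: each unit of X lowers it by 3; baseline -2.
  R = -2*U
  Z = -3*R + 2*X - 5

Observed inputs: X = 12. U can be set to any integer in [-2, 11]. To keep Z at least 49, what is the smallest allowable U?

U = 5

Intervening on U fixes its value directly, overriding its dependence on X.
Substituting into the Z equation gives Z = 6*U + 19.
Require 6*U + 19 ≥ 49, so U ≥ 5.
The smallest integer in [-2, 11] satisfying this is 5.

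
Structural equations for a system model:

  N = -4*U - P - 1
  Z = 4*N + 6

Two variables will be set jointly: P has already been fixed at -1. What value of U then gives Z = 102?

U = -6

With P held at -1:
Substituting into the N equation gives N = -4*U.
Substituting into the Z equation gives Z = -16*U + 6.
Solve -16*U + 6 = 102: U = (102 - 6) / -16 = -6.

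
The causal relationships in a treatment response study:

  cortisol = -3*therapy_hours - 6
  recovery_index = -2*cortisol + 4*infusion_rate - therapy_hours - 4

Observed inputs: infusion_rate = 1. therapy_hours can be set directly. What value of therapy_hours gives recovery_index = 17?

therapy_hours = 1

Substituting into the recovery_index equation gives recovery_index = 5*therapy_hours + 12.
Solve 5*therapy_hours + 12 = 17: therapy_hours = (17 - 12) / 5 = 1.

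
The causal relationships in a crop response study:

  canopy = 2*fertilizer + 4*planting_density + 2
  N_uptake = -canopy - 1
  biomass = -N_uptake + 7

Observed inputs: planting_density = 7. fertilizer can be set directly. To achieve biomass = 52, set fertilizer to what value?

Substituting into the canopy equation gives canopy = 2*fertilizer + 30.
Substituting into the N_uptake equation gives N_uptake = -2*fertilizer - 31.
Substituting into the biomass equation gives biomass = 2*fertilizer + 38.
Solve 2*fertilizer + 38 = 52: fertilizer = (52 - 38) / 2 = 7.

fertilizer = 7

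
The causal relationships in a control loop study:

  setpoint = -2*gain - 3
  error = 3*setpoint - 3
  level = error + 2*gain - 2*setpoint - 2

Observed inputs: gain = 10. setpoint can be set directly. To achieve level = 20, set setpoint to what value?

setpoint = 5

Intervening on setpoint fixes its value directly, overriding its dependence on gain.
Substituting into the level equation gives level = setpoint + 15.
Solve setpoint + 15 = 20: setpoint = (20 - 15) / 1 = 5.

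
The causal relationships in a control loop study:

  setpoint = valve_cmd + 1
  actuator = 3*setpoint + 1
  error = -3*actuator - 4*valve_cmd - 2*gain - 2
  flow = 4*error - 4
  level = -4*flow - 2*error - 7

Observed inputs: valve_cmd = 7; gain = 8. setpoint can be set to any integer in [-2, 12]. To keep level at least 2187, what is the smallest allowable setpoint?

Intervening on setpoint fixes its value directly, overriding its dependence on valve_cmd.
Substituting into the error equation gives error = -9*setpoint - 49.
So flow = -36*setpoint - 200.
Substituting into the level equation gives level = 162*setpoint + 891.
Require 162*setpoint + 891 ≥ 2187, so setpoint ≥ 8.
The smallest integer in [-2, 12] satisfying this is 8.

setpoint = 8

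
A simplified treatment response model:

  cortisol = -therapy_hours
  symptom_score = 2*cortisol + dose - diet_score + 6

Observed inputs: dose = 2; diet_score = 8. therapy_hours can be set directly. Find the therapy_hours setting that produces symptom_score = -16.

Substituting into the symptom_score equation gives symptom_score = -2*therapy_hours.
Solve -2*therapy_hours = -16: therapy_hours = -16 / -2 = 8.

therapy_hours = 8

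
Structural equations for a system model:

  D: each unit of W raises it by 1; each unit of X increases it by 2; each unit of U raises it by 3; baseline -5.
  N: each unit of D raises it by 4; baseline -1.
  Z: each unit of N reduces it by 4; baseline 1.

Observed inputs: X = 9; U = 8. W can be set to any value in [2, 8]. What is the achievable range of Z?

-715 to -619

Substituting into the D equation gives D = W + 37.
N becomes 4*W + 147.
Z becomes -16*W - 587.
Linear in W, so extremes are at the endpoints: W = 2 gives Z = -619; W = 8 gives Z = -715.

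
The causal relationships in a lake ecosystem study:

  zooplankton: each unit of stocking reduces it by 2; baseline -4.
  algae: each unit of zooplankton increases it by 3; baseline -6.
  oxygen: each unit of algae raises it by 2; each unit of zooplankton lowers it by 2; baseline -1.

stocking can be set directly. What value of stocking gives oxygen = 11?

stocking = -5

Substituting into the algae equation gives algae = -6*stocking - 18.
Substituting into the oxygen equation gives oxygen = -8*stocking - 29.
Solve -8*stocking - 29 = 11: stocking = (11 + 29) / -8 = -5.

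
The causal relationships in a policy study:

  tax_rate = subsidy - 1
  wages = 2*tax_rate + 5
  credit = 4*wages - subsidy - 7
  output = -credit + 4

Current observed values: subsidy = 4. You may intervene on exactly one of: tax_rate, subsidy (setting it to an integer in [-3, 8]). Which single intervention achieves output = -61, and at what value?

set tax_rate = 7

Intervening on tax_rate: with other inputs at their observed values, output = -8*tax_rate - 5. Solving for -61 gives tax_rate = 7, within [-3, 8].
Intervening on subsidy: output = -7*subsidy - 1. Reaching -61 requires subsidy = 60/7, not an integer.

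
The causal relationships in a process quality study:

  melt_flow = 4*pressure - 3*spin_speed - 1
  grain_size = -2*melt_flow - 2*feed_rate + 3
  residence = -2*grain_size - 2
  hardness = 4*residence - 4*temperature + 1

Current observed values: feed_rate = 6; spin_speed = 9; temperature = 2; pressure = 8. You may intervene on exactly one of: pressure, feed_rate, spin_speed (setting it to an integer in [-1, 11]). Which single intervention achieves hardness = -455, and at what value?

Intervening on pressure: with other inputs at their observed values, hardness = 64*pressure - 391. Solving for -455 gives pressure = -1, within [-1, 11].
Intervening on feed_rate: hardness = 16*feed_rate + 25. Reaching -455 requires feed_rate = -30, outside [-1, 11].
Intervening on spin_speed: hardness = -48*spin_speed + 553. Reaching -455 requires spin_speed = 21, outside [-1, 11].

set pressure = -1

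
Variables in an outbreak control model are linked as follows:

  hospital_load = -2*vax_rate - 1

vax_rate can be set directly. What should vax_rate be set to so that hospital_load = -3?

Solve -2*vax_rate - 1 = -3: vax_rate = (-3 + 1) / -2 = 1.

vax_rate = 1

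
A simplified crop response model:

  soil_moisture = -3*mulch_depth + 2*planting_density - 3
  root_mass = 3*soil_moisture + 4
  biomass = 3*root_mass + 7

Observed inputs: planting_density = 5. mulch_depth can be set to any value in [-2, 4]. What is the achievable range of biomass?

-26 to 136

Substituting into the soil_moisture equation gives soil_moisture = -3*mulch_depth + 7.
Substituting into the root_mass equation gives root_mass = -9*mulch_depth + 25.
biomass becomes -27*mulch_depth + 82.
Linear in mulch_depth, so extremes are at the endpoints: mulch_depth = -2 gives biomass = 136; mulch_depth = 4 gives biomass = -26.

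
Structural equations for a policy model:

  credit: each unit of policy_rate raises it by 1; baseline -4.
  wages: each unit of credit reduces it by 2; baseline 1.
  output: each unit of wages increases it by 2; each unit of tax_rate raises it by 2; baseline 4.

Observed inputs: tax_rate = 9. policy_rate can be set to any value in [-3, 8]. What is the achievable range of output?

Substituting into the wages equation gives wages = -2*policy_rate + 9.
output becomes -4*policy_rate + 40.
Linear in policy_rate, so extremes are at the endpoints: policy_rate = -3 gives output = 52; policy_rate = 8 gives output = 8.

8 to 52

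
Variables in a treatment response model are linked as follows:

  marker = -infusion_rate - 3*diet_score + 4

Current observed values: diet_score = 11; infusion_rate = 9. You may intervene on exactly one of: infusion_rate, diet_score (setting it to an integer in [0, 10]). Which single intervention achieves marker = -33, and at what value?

Intervening on infusion_rate: with other inputs at their observed values, marker = -infusion_rate - 29. Solving for -33 gives infusion_rate = 4, within [0, 10].
Intervening on diet_score: marker = -3*diet_score - 5. Reaching -33 requires diet_score = 28/3, not an integer.

set infusion_rate = 4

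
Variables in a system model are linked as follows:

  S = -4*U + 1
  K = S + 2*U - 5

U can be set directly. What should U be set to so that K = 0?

Substituting into the K equation gives K = -2*U - 4.
Solve -2*U - 4 = 0: U = (0 + 4) / -2 = -2.

U = -2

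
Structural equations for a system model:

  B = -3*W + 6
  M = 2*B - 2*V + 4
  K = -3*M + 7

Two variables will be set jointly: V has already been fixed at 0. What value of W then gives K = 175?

With V held at 0:
Substituting into the M equation gives M = -6*W + 16.
Substituting into the K equation gives K = 18*W - 41.
Solve 18*W - 41 = 175: W = (175 + 41) / 18 = 12.

W = 12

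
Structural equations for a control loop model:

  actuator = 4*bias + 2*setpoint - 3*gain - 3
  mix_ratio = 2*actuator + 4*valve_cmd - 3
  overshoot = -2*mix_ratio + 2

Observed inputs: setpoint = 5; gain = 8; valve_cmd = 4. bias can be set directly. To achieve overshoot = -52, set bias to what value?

bias = 6

Substituting into the actuator equation gives actuator = 4*bias - 17.
mix_ratio becomes 8*bias - 21.
Substituting into the overshoot equation gives overshoot = -16*bias + 44.
Solve -16*bias + 44 = -52: bias = (-52 - 44) / -16 = 6.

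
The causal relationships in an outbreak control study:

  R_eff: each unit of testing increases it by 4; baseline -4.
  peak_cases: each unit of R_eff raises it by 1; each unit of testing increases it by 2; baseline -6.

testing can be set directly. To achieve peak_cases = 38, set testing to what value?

Substituting into the peak_cases equation gives peak_cases = 6*testing - 10.
Solve 6*testing - 10 = 38: testing = (38 + 10) / 6 = 8.

testing = 8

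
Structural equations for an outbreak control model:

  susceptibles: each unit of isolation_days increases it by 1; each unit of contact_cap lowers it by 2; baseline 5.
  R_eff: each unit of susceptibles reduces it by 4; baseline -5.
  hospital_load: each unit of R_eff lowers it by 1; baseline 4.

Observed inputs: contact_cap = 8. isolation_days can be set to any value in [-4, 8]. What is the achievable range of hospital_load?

Substituting into the susceptibles equation gives susceptibles = isolation_days - 11.
This gives R_eff = -4*isolation_days + 39.
Substituting into the hospital_load equation gives hospital_load = 4*isolation_days - 35.
Linear in isolation_days, so extremes are at the endpoints: isolation_days = -4 gives hospital_load = -51; isolation_days = 8 gives hospital_load = -3.

-51 to -3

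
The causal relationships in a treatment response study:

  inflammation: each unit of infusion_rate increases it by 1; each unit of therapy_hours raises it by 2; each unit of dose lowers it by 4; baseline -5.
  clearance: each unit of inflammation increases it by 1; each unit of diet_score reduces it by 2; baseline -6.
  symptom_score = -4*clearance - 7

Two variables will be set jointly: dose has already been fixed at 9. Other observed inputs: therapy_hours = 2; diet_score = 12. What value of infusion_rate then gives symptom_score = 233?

With dose held at 9:
Substituting into the inflammation equation gives inflammation = infusion_rate - 37.
Substituting into the clearance equation gives clearance = infusion_rate - 67.
symptom_score becomes -4*infusion_rate + 261.
Solve -4*infusion_rate + 261 = 233: infusion_rate = (233 - 261) / -4 = 7.

infusion_rate = 7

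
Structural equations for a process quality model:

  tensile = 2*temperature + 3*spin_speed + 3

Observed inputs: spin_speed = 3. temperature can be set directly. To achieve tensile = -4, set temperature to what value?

temperature = -8

Substituting into the tensile equation gives tensile = 2*temperature + 12.
Solve 2*temperature + 12 = -4: temperature = (-4 - 12) / 2 = -8.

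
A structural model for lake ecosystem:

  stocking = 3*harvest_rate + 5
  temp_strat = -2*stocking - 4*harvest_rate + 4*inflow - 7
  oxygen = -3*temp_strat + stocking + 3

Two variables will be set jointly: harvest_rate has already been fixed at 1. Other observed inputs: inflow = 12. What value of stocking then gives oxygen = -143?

stocking = -5

With harvest_rate held at 1:
Intervening on stocking fixes its value directly, overriding its dependence on harvest_rate.
Substituting into the temp_strat equation gives temp_strat = -2*stocking + 37.
Substituting into the oxygen equation gives oxygen = 7*stocking - 108.
Solve 7*stocking - 108 = -143: stocking = (-143 + 108) / 7 = -5.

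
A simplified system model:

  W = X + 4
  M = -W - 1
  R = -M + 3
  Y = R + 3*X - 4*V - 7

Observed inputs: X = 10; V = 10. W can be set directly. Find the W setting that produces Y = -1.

W = 12

Intervening on W fixes its value directly, overriding its dependence on X.
Substituting into the R equation gives R = W + 4.
Y becomes W - 13.
Solve W - 13 = -1: W = (-1 + 13) / 1 = 12.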